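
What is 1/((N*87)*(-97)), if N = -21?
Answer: 1/177219 ≈ 5.6427e-6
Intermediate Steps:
1/((N*87)*(-97)) = 1/(-21*87*(-97)) = 1/(-1827*(-97)) = 1/177219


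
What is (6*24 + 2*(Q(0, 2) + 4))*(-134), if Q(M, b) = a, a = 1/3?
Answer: -61372/3 ≈ -20457.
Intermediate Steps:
a = ⅓ ≈ 0.33333
Q(M, b) = ⅓
(6*24 + 2*(Q(0, 2) + 4))*(-134) = (6*24 + 2*(⅓ + 4))*(-134) = (144 + 2*(13/3))*(-134) = (144 + 26/3)*(-134) = (458/3)*(-134) = -61372/3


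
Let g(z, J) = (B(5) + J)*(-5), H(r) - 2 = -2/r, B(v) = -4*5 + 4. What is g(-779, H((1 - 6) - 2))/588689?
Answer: 480/4120823 ≈ 0.00011648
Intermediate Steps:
B(v) = -16 (B(v) = -20 + 4 = -16)
H(r) = 2 - 2/r
g(z, J) = 80 - 5*J (g(z, J) = (-16 + J)*(-5) = 80 - 5*J)
g(-779, H((1 - 6) - 2))/588689 = (80 - 5*(2 - 2/((1 - 6) - 2)))/588689 = (80 - 5*(2 - 2/(-5 - 2)))*(1/588689) = (80 - 5*(2 - 2/(-7)))*(1/588689) = (80 - 5*(2 - 2*(-⅐)))*(1/588689) = (80 - 5*(2 + 2/7))*(1/588689) = (80 - 5*16/7)*(1/588689) = (80 - 80/7)*(1/588689) = (480/7)*(1/588689) = 480/4120823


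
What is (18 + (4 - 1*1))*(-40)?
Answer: -840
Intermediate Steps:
(18 + (4 - 1*1))*(-40) = (18 + (4 - 1))*(-40) = (18 + 3)*(-40) = 21*(-40) = -840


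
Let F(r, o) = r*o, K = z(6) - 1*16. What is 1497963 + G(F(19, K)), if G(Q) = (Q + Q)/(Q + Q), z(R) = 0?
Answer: 1497964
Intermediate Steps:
K = -16 (K = 0 - 1*16 = 0 - 16 = -16)
F(r, o) = o*r
G(Q) = 1 (G(Q) = (2*Q)/((2*Q)) = (2*Q)*(1/(2*Q)) = 1)
1497963 + G(F(19, K)) = 1497963 + 1 = 1497964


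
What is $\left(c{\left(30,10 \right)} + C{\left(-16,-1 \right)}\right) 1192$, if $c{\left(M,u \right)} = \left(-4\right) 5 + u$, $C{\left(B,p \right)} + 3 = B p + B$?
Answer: $-15496$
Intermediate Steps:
$C{\left(B,p \right)} = -3 + B + B p$ ($C{\left(B,p \right)} = -3 + \left(B p + B\right) = -3 + \left(B + B p\right) = -3 + B + B p$)
$c{\left(M,u \right)} = -20 + u$
$\left(c{\left(30,10 \right)} + C{\left(-16,-1 \right)}\right) 1192 = \left(\left(-20 + 10\right) - 3\right) 1192 = \left(-10 - 3\right) 1192 = \left(-13\right) 1192 = -15496$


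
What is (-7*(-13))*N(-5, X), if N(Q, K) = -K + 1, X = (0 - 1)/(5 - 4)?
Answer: 182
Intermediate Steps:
X = -1 (X = -1/1 = -1*1 = -1)
N(Q, K) = 1 - K
(-7*(-13))*N(-5, X) = (-7*(-13))*(1 - 1*(-1)) = 91*(1 + 1) = 91*2 = 182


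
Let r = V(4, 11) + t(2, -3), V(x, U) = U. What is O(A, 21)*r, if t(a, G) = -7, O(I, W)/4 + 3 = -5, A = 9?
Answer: -128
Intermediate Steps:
O(I, W) = -32 (O(I, W) = -12 + 4*(-5) = -12 - 20 = -32)
r = 4 (r = 11 - 7 = 4)
O(A, 21)*r = -32*4 = -128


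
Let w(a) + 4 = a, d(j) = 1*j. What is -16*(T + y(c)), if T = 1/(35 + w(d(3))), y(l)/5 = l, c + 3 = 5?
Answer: -2728/17 ≈ -160.47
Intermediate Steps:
d(j) = j
w(a) = -4 + a
c = 2 (c = -3 + 5 = 2)
y(l) = 5*l
T = 1/34 (T = 1/(35 + (-4 + 3)) = 1/(35 - 1) = 1/34 ≈ 0.029412)
-16*(T + y(c)) = -16*(1/34 + 5*2) = -16*(1/34 + 10) = -16*341/34 = -2728/17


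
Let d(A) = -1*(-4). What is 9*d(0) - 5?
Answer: 31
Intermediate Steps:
d(A) = 4
9*d(0) - 5 = 9*4 - 5 = 36 - 5 = 31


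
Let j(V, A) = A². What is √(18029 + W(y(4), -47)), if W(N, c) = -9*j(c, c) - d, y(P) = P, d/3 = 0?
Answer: 2*I*√463 ≈ 43.035*I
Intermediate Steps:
d = 0 (d = 3*0 = 0)
W(N, c) = -9*c² (W(N, c) = -9*c² - 1*0 = -9*c² + 0 = -9*c²)
√(18029 + W(y(4), -47)) = √(18029 - 9*(-47)²) = √(18029 - 9*2209) = √(18029 - 19881) = √(-1852) = 2*I*√463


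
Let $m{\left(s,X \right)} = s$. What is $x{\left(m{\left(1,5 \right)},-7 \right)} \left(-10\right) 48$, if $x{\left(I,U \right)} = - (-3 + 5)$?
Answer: $960$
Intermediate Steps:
$x{\left(I,U \right)} = -2$ ($x{\left(I,U \right)} = \left(-1\right) 2 = -2$)
$x{\left(m{\left(1,5 \right)},-7 \right)} \left(-10\right) 48 = \left(-2\right) \left(-10\right) 48 = 20 \cdot 48 = 960$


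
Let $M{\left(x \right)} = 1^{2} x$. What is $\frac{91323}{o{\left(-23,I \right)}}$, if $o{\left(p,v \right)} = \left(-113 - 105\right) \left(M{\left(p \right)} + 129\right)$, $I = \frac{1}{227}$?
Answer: $- \frac{91323}{23108} \approx -3.952$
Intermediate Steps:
$I = \frac{1}{227} \approx 0.0044053$
$M{\left(x \right)} = x$ ($M{\left(x \right)} = 1 x = x$)
$o{\left(p,v \right)} = -28122 - 218 p$ ($o{\left(p,v \right)} = \left(-113 - 105\right) \left(p + 129\right) = - 218 \left(129 + p\right) = -28122 - 218 p$)
$\frac{91323}{o{\left(-23,I \right)}} = \frac{91323}{-28122 - -5014} = \frac{91323}{-28122 + 5014} = \frac{91323}{-23108} = 91323 \left(- \frac{1}{23108}\right) = - \frac{91323}{23108}$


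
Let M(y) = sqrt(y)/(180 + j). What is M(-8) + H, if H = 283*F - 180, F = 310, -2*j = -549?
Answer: 87550 + 4*I*sqrt(2)/909 ≈ 87550.0 + 0.0062232*I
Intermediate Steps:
j = 549/2 (j = -1/2*(-549) = 549/2 ≈ 274.50)
M(y) = 2*sqrt(y)/909 (M(y) = sqrt(y)/(180 + 549/2) = sqrt(y)/(909/2) = 2*sqrt(y)/909)
H = 87550 (H = 283*310 - 180 = 87730 - 180 = 87550)
M(-8) + H = 2*sqrt(-8)/909 + 87550 = 2*(2*I*sqrt(2))/909 + 87550 = 4*I*sqrt(2)/909 + 87550 = 87550 + 4*I*sqrt(2)/909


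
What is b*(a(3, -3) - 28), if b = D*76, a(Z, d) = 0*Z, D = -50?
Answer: 106400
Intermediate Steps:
a(Z, d) = 0
b = -3800 (b = -50*76 = -3800)
b*(a(3, -3) - 28) = -3800*(0 - 28) = -3800*(-28) = 106400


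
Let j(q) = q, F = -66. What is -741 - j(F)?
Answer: -675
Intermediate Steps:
-741 - j(F) = -741 - 1*(-66) = -741 + 66 = -675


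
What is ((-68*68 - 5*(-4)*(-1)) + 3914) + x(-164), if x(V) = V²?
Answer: 26166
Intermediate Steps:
((-68*68 - 5*(-4)*(-1)) + 3914) + x(-164) = ((-68*68 - 5*(-4)*(-1)) + 3914) + (-164)² = ((-4624 + 20*(-1)) + 3914) + 26896 = ((-4624 - 20) + 3914) + 26896 = (-4644 + 3914) + 26896 = -730 + 26896 = 26166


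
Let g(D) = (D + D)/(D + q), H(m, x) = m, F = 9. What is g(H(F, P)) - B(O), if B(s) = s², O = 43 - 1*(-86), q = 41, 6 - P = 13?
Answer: -416016/25 ≈ -16641.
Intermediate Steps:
P = -7 (P = 6 - 1*13 = 6 - 13 = -7)
O = 129 (O = 43 + 86 = 129)
g(D) = 2*D/(41 + D) (g(D) = (D + D)/(D + 41) = (2*D)/(41 + D) = 2*D/(41 + D))
g(H(F, P)) - B(O) = 2*9/(41 + 9) - 1*129² = 2*9/50 - 1*16641 = 2*9*(1/50) - 16641 = 9/25 - 16641 = -416016/25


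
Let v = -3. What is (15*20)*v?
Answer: -900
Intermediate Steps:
(15*20)*v = (15*20)*(-3) = 300*(-3) = -900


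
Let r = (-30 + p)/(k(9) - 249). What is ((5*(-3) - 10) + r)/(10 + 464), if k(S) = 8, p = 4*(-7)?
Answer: -1989/38078 ≈ -0.052235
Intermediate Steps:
p = -28
r = 58/241 (r = (-30 - 28)/(8 - 249) = -58/(-241) = -58*(-1/241) = 58/241 ≈ 0.24066)
((5*(-3) - 10) + r)/(10 + 464) = ((5*(-3) - 10) + 58/241)/(10 + 464) = ((-15 - 10) + 58/241)/474 = (-25 + 58/241)*(1/474) = -5967/241*1/474 = -1989/38078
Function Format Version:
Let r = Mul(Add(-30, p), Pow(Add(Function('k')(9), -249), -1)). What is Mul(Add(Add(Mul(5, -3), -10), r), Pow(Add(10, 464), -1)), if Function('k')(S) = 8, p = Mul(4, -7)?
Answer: Rational(-1989, 38078) ≈ -0.052235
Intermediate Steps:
p = -28
r = Rational(58, 241) (r = Mul(Add(-30, -28), Pow(Add(8, -249), -1)) = Mul(-58, Pow(-241, -1)) = Mul(-58, Rational(-1, 241)) = Rational(58, 241) ≈ 0.24066)
Mul(Add(Add(Mul(5, -3), -10), r), Pow(Add(10, 464), -1)) = Mul(Add(Add(Mul(5, -3), -10), Rational(58, 241)), Pow(Add(10, 464), -1)) = Mul(Add(Add(-15, -10), Rational(58, 241)), Pow(474, -1)) = Mul(Add(-25, Rational(58, 241)), Rational(1, 474)) = Mul(Rational(-5967, 241), Rational(1, 474)) = Rational(-1989, 38078)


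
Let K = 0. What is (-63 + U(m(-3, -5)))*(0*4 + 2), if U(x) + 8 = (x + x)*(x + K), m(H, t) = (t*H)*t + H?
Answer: 24194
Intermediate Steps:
m(H, t) = H + H*t² (m(H, t) = (H*t)*t + H = H*t² + H = H + H*t²)
U(x) = -8 + 2*x² (U(x) = -8 + (x + x)*(x + 0) = -8 + (2*x)*x = -8 + 2*x²)
(-63 + U(m(-3, -5)))*(0*4 + 2) = (-63 + (-8 + 2*(-3*(1 + (-5)²))²))*(0*4 + 2) = (-63 + (-8 + 2*(-3*(1 + 25))²))*(0 + 2) = (-63 + (-8 + 2*(-3*26)²))*2 = (-63 + (-8 + 2*(-78)²))*2 = (-63 + (-8 + 2*6084))*2 = (-63 + (-8 + 12168))*2 = (-63 + 12160)*2 = 12097*2 = 24194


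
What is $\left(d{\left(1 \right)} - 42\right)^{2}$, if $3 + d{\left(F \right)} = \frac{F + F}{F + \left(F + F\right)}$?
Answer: $\frac{17689}{9} \approx 1965.4$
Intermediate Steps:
$d{\left(F \right)} = - \frac{7}{3}$ ($d{\left(F \right)} = -3 + \frac{F + F}{F + \left(F + F\right)} = -3 + \frac{2 F}{F + 2 F} = -3 + \frac{2 F}{3 F} = -3 + 2 F \frac{1}{3 F} = -3 + \frac{2}{3} = - \frac{7}{3}$)
$\left(d{\left(1 \right)} - 42\right)^{2} = \left(- \frac{7}{3} - 42\right)^{2} = \left(- \frac{133}{3}\right)^{2} = \frac{17689}{9}$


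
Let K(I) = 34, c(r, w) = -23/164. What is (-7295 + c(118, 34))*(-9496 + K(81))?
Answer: 5660182593/82 ≈ 6.9027e+7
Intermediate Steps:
c(r, w) = -23/164 (c(r, w) = -23*1/164 = -23/164)
(-7295 + c(118, 34))*(-9496 + K(81)) = (-7295 - 23/164)*(-9496 + 34) = -1196403/164*(-9462) = 5660182593/82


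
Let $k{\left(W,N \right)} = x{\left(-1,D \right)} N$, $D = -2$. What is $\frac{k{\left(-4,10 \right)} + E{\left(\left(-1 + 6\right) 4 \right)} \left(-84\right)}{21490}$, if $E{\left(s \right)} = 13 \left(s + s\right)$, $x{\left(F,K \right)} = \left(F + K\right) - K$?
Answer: $- \frac{4369}{2149} \approx -2.033$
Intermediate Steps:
$x{\left(F,K \right)} = F$
$k{\left(W,N \right)} = - N$
$E{\left(s \right)} = 26 s$ ($E{\left(s \right)} = 13 \cdot 2 s = 26 s$)
$\frac{k{\left(-4,10 \right)} + E{\left(\left(-1 + 6\right) 4 \right)} \left(-84\right)}{21490} = \frac{\left(-1\right) 10 + 26 \left(-1 + 6\right) 4 \left(-84\right)}{21490} = \left(-10 + 26 \cdot 5 \cdot 4 \left(-84\right)\right) \frac{1}{21490} = \left(-10 + 26 \cdot 20 \left(-84\right)\right) \frac{1}{21490} = \left(-10 + 520 \left(-84\right)\right) \frac{1}{21490} = \left(-10 - 43680\right) \frac{1}{21490} = \left(-43690\right) \frac{1}{21490} = - \frac{4369}{2149}$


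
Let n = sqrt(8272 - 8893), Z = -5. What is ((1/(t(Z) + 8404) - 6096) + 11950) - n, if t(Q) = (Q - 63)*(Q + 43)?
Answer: 34070281/5820 - 3*I*sqrt(69) ≈ 5854.0 - 24.92*I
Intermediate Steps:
t(Q) = (-63 + Q)*(43 + Q)
n = 3*I*sqrt(69) (n = sqrt(-621) = 3*I*sqrt(69) ≈ 24.92*I)
((1/(t(Z) + 8404) - 6096) + 11950) - n = ((1/((-2709 + (-5)**2 - 20*(-5)) + 8404) - 6096) + 11950) - 3*I*sqrt(69) = ((1/((-2709 + 25 + 100) + 8404) - 6096) + 11950) - 3*I*sqrt(69) = ((1/(-2584 + 8404) - 6096) + 11950) - 3*I*sqrt(69) = ((1/5820 - 6096) + 11950) - 3*I*sqrt(69) = (-35478719/5820 + 11950) - 3*I*sqrt(69) = 34070281/5820 - 3*I*sqrt(69)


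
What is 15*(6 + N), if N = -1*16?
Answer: -150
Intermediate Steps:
N = -16
15*(6 + N) = 15*(6 - 16) = 15*(-10) = -150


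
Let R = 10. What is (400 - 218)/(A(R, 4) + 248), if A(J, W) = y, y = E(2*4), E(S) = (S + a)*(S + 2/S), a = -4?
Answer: 182/281 ≈ 0.64769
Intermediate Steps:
E(S) = (-4 + S)*(S + 2/S) (E(S) = (S - 4)*(S + 2/S) = (-4 + S)*(S + 2/S))
y = 33 (y = 2 + (2*4)² - 8/(2*4) - 8*4 = 2 + 8² - 8/8 - 4*8 = 2 + 64 - 8*⅛ - 32 = 2 + 64 - 1 - 32 = 33)
A(J, W) = 33
(400 - 218)/(A(R, 4) + 248) = (400 - 218)/(33 + 248) = 182/281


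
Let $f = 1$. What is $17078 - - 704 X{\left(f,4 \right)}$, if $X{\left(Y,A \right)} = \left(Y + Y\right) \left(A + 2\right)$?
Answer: $25526$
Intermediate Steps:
$X{\left(Y,A \right)} = 2 Y \left(2 + A\right)$
$17078 - - 704 X{\left(f,4 \right)} = 17078 - - 704 \cdot 2 \cdot 1 \left(2 + 4\right) = 17078 - - 704 \cdot 2 \cdot 1 \cdot 6 = 17078 - \left(-704\right) 12 = 17078 - -8448 = 17078 + 8448 = 25526$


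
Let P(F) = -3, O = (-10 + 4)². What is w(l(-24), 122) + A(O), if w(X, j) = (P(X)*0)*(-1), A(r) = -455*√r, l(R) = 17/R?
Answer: -2730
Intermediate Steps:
O = 36 (O = (-6)² = 36)
w(X, j) = 0 (w(X, j) = -3*0*(-1) = 0*(-1) = 0)
w(l(-24), 122) + A(O) = 0 - 455*√36 = 0 - 455*6 = 0 - 2730 = -2730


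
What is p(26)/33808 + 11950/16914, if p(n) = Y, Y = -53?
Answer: 201554579/285914256 ≈ 0.70495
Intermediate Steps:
p(n) = -53
p(26)/33808 + 11950/16914 = -53/33808 + 11950/16914 = -53*1/33808 + 11950*(1/16914) = -53/33808 + 5975/8457 = 201554579/285914256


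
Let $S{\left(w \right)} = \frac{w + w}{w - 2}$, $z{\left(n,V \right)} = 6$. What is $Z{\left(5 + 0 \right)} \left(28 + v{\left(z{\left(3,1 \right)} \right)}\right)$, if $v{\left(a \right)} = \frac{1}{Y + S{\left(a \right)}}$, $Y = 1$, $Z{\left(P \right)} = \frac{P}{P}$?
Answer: $\frac{113}{4} \approx 28.25$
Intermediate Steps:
$Z{\left(P \right)} = 1$
$S{\left(w \right)} = \frac{2 w}{-2 + w}$
$v{\left(a \right)} = \frac{1}{1 + \frac{2 a}{-2 + a}}$
$Z{\left(5 + 0 \right)} \left(28 + v{\left(z{\left(3,1 \right)} \right)}\right) = 1 \left(28 + \frac{-2 + 6}{-2 + 3 \cdot 6}\right) = 1 \left(28 + \frac{1}{-2 + 18} \cdot 4\right) = 1 \left(28 + \frac{1}{16} \cdot 4\right) = 1 \left(28 + \frac{1}{4}\right) = 1 \cdot \frac{113}{4} = \frac{113}{4}$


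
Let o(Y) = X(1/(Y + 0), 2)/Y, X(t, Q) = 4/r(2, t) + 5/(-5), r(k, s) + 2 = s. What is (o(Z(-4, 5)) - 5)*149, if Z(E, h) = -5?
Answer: -36356/55 ≈ -661.02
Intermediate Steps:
r(k, s) = -2 + s
X(t, Q) = -1 + 4/(-2 + t) (X(t, Q) = 4/(-2 + t) + 5/(-5) = 4/(-2 + t) + 5*(-1/5) = 4/(-2 + t) - 1 = -1 + 4/(-2 + t))
o(Y) = (6 - 1/Y)/(Y*(-2 + 1/Y)) (o(Y) = ((6 - 1/(Y + 0))/(-2 + 1/(Y + 0)))/Y = ((6 - 1/Y)/(-2 + 1/Y))/Y = (6 - 1/Y)/(Y*(-2 + 1/Y)))
(o(Z(-4, 5)) - 5)*149 = ((1 - 6*(-5))/((-5)*(-1 + 2*(-5))) - 5)*149 = (-(1 + 30)/(5*(-1 - 10)) - 5)*149 = (-1/5*31/(-11) - 5)*149 = (-1/5*(-1/11)*31 - 5)*149 = (31/55 - 5)*149 = -244/55*149 = -36356/55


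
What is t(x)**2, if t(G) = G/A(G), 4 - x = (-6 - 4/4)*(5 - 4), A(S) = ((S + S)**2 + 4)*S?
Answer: 1/238144 ≈ 4.1991e-6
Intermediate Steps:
A(S) = S*(4 + 4*S**2) (A(S) = ((2*S)**2 + 4)*S = (4*S**2 + 4)*S = (4 + 4*S**2)*S = S*(4 + 4*S**2))
x = 11 (x = 4 - (-6 - 4/4)*(5 - 4) = 4 - (-6 - 4*1/4) = 4 - (-6 - 1) = 4 - (-7) = 4 - 1*(-7) = 4 + 7 = 11)
t(G) = 1/(4*(1 + G**2)) (t(G) = G/((4*G*(1 + G**2))) = G*(1/(4*G*(1 + G**2))) = 1/(4*(1 + G**2)))
t(x)**2 = (1/(4*(1 + 11**2)))**2 = (1/(4*(1 + 121)))**2 = ((1/4)/122)**2 = ((1/4)*(1/122))**2 = (1/488)**2 = 1/238144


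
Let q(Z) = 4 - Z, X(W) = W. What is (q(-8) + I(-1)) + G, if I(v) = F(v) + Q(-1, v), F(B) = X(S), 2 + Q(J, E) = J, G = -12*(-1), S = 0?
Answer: 21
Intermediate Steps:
G = 12
Q(J, E) = -2 + J
F(B) = 0
I(v) = -3 (I(v) = 0 + (-2 - 1) = 0 - 3 = -3)
(q(-8) + I(-1)) + G = ((4 - 1*(-8)) - 3) + 12 = ((4 + 8) - 3) + 12 = (12 - 3) + 12 = 9 + 12 = 21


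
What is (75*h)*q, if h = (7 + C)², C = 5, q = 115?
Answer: 1242000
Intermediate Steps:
h = 144 (h = (7 + 5)² = 12² = 144)
(75*h)*q = (75*144)*115 = 10800*115 = 1242000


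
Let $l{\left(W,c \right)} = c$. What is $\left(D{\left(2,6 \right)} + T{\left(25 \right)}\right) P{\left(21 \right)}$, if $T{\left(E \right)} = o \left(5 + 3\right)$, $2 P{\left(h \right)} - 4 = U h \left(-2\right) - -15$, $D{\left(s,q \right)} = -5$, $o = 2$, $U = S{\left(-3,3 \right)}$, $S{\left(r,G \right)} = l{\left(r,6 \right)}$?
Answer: $- \frac{2563}{2} \approx -1281.5$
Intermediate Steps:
$S{\left(r,G \right)} = 6$
$U = 6$
$P{\left(h \right)} = \frac{19}{2} - 6 h$ ($P{\left(h \right)} = 2 + \frac{6 h \left(-2\right) - -15}{2} = 2 + \frac{6 \left(- 2 h\right) + 15}{2} = 2 + \frac{- 12 h + 15}{2} = 2 + \frac{15 - 12 h}{2} = 2 - \left(- \frac{15}{2} + 6 h\right) = \frac{19}{2} - 6 h$)
$T{\left(E \right)} = 16$ ($T{\left(E \right)} = 2 \left(5 + 3\right) = 2 \cdot 8 = 16$)
$\left(D{\left(2,6 \right)} + T{\left(25 \right)}\right) P{\left(21 \right)} = \left(-5 + 16\right) \left(\frac{19}{2} - 126\right) = 11 \left(\frac{19}{2} - 126\right) = 11 \left(- \frac{233}{2}\right) = - \frac{2563}{2}$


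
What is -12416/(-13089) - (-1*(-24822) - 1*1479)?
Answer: -305524111/13089 ≈ -23342.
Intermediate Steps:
-12416/(-13089) - (-1*(-24822) - 1*1479) = -12416*(-1/13089) - (24822 - 1479) = 12416/13089 - 1*23343 = 12416/13089 - 23343 = -305524111/13089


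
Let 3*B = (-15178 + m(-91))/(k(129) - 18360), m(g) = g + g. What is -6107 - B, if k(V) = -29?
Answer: -112306743/18389 ≈ -6107.3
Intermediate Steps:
m(g) = 2*g
B = 5120/18389 (B = ((-15178 + 2*(-91))/(-29 - 18360))/3 = ((-15178 - 182)/(-18389))/3 = (-15360*(-1/18389))/3 = (⅓)*(15360/18389) = 5120/18389 ≈ 0.27843)
-6107 - B = -6107 - 1*5120/18389 = -6107 - 5120/18389 = -112306743/18389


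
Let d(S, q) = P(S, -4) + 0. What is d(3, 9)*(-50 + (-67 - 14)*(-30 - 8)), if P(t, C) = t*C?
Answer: -36336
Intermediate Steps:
P(t, C) = C*t
d(S, q) = -4*S (d(S, q) = -4*S + 0 = -4*S)
d(3, 9)*(-50 + (-67 - 14)*(-30 - 8)) = (-4*3)*(-50 + (-67 - 14)*(-30 - 8)) = -12*(-50 - 81*(-38)) = -12*(-50 + 3078) = -12*3028 = -36336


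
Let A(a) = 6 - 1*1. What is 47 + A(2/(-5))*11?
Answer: 102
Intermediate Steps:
A(a) = 5 (A(a) = 6 - 1 = 5)
47 + A(2/(-5))*11 = 47 + 5*11 = 47 + 55 = 102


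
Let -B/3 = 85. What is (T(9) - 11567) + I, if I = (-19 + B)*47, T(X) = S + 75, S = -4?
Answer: -24374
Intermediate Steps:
B = -255 (B = -3*85 = -255)
T(X) = 71 (T(X) = -4 + 75 = 71)
I = -12878 (I = (-19 - 255)*47 = -274*47 = -12878)
(T(9) - 11567) + I = (71 - 11567) - 12878 = -11496 - 12878 = -24374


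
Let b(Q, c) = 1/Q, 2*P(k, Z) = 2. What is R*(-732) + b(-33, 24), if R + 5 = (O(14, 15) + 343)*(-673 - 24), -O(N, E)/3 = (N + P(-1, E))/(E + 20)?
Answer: 40274308397/231 ≈ 1.7435e+8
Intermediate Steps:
P(k, Z) = 1 (P(k, Z) = (½)*2 = 1)
O(N, E) = -3*(1 + N)/(20 + E) (O(N, E) = -3*(N + 1)/(E + 20) = -3*(1 + N)/(20 + E))
R = -1667259/7 (R = -5 + (3*(-1 - 1*14)/(20 + 15) + 343)*(-673 - 24) = -5 + (3*(-1 - 14)/35 + 343)*(-697) = -5 + (3*(1/35)*(-15) + 343)*(-697) = -5 + (-9/7 + 343)*(-697) = -5 + (2392/7)*(-697) = -5 - 1667224/7 = -1667259/7 ≈ -2.3818e+5)
R*(-732) + b(-33, 24) = -1667259/7*(-732) + 1/(-33) = 1220433588/7 - 1/33 = 40274308397/231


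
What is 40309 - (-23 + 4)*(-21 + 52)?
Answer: 40898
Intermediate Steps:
40309 - (-23 + 4)*(-21 + 52) = 40309 - (-19)*31 = 40309 - 1*(-589) = 40309 + 589 = 40898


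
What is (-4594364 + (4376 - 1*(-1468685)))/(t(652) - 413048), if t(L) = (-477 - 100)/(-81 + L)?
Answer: 1782264013/235850985 ≈ 7.5567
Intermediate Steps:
t(L) = -577/(-81 + L)
(-4594364 + (4376 - 1*(-1468685)))/(t(652) - 413048) = (-4594364 + (4376 - 1*(-1468685)))/(-577/(-81 + 652) - 413048) = (-4594364 + (4376 + 1468685))/(-577/571 - 413048) = (-4594364 + 1473061)/(-577*1/571 - 413048) = -3121303/(-577/571 - 413048) = -3121303/(-235850985/571) = -3121303*(-571/235850985) = 1782264013/235850985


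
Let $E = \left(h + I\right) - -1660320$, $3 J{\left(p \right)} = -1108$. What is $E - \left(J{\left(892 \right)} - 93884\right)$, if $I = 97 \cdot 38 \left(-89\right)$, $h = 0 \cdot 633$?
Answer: $\frac{4279558}{3} \approx 1.4265 \cdot 10^{6}$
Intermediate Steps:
$J{\left(p \right)} = - \frac{1108}{3}$ ($J{\left(p \right)} = \frac{1}{3} \left(-1108\right) = - \frac{1108}{3}$)
$h = 0$
$I = -328054$ ($I = 3686 \left(-89\right) = -328054$)
$E = 1332266$ ($E = \left(0 - 328054\right) - -1660320 = -328054 + 1660320 = 1332266$)
$E - \left(J{\left(892 \right)} - 93884\right) = 1332266 - \left(- \frac{1108}{3} - 93884\right) = 1332266 - - \frac{282760}{3} = 1332266 + \frac{282760}{3} = \frac{4279558}{3}$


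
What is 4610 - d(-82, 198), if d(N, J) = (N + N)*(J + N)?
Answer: 23634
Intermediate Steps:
d(N, J) = 2*N*(J + N) (d(N, J) = (2*N)*(J + N) = 2*N*(J + N))
4610 - d(-82, 198) = 4610 - 2*(-82)*(198 - 82) = 4610 - 2*(-82)*116 = 4610 - 1*(-19024) = 4610 + 19024 = 23634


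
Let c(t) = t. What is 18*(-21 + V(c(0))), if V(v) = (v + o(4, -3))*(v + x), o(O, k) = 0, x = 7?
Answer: -378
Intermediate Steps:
V(v) = v*(7 + v) (V(v) = (v + 0)*(v + 7) = v*(7 + v))
18*(-21 + V(c(0))) = 18*(-21 + 0*(7 + 0)) = 18*(-21 + 0*7) = 18*(-21 + 0) = 18*(-21) = -378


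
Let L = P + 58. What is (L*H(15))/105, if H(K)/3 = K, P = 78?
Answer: 408/7 ≈ 58.286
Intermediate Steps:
H(K) = 3*K
L = 136 (L = 78 + 58 = 136)
(L*H(15))/105 = (136*(3*15))/105 = (136*45)*(1/105) = 6120*(1/105) = 408/7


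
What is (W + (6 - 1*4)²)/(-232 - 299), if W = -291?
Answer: 287/531 ≈ 0.54049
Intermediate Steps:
(W + (6 - 1*4)²)/(-232 - 299) = (-291 + (6 - 1*4)²)/(-232 - 299) = (-291 + (6 - 4)²)/(-531) = (-291 + 2²)*(-1/531) = (-291 + 4)*(-1/531) = -287*(-1/531) = 287/531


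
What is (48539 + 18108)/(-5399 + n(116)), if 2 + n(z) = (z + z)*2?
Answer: -66647/4937 ≈ -13.499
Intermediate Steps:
n(z) = -2 + 4*z (n(z) = -2 + (z + z)*2 = -2 + (2*z)*2 = -2 + 4*z)
(48539 + 18108)/(-5399 + n(116)) = (48539 + 18108)/(-5399 + (-2 + 4*116)) = 66647/(-5399 + (-2 + 464)) = 66647/(-5399 + 462) = 66647/(-4937) = 66647*(-1/4937) = -66647/4937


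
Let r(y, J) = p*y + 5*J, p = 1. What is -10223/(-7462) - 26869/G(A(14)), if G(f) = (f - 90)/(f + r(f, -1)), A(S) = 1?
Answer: -600579587/664118 ≈ -904.33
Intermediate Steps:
r(y, J) = y + 5*J (r(y, J) = 1*y + 5*J = y + 5*J)
G(f) = (-90 + f)/(-5 + 2*f) (G(f) = (f - 90)/(f + (f + 5*(-1))) = (-90 + f)/(f + (f - 5)) = (-90 + f)/(f + (-5 + f)) = (-90 + f)/(-5 + 2*f))
-10223/(-7462) - 26869/G(A(14)) = -10223/(-7462) - 26869*(-5 + 2*1)/(-90 + 1) = -10223*(-1/7462) - 26869/(-89/(-5 + 2)) = 10223/7462 - 26869/(-89/(-3)) = 10223/7462 - 26869/((-1/3*(-89))) = 10223/7462 - 26869/89/3 = 10223/7462 - 26869*3/89 = 10223/7462 - 80607/89 = -600579587/664118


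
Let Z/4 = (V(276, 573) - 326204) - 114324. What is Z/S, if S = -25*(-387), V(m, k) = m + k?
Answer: -1758716/9675 ≈ -181.78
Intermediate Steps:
V(m, k) = k + m
Z = -1758716 (Z = 4*(((573 + 276) - 326204) - 114324) = 4*((849 - 326204) - 114324) = 4*(-325355 - 114324) = 4*(-439679) = -1758716)
S = 9675
Z/S = -1758716/9675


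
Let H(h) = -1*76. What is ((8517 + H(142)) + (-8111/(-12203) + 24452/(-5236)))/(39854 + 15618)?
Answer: 134770249967/886094584144 ≈ 0.15209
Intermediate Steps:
H(h) = -76
((8517 + H(142)) + (-8111/(-12203) + 24452/(-5236)))/(39854 + 15618) = ((8517 - 76) + (-8111/(-12203) + 24452/(-5236)))/(39854 + 15618) = (8441 + (-8111*(-1/12203) + 24452*(-1/5236)))/55472 = (8441 + (8111/12203 - 6113/1309))*(1/55472) = (8441 - 63979640/15973727)*(1/55472) = (134770249967/15973727)*(1/55472) = 134770249967/886094584144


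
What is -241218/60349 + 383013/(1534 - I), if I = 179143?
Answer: -21985646433/3572841847 ≈ -6.1535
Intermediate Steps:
-241218/60349 + 383013/(1534 - I) = -241218/60349 + 383013/(1534 - 1*179143) = -241218*1/60349 + 383013/(1534 - 179143) = -241218/60349 + 383013/(-177609) = -241218/60349 + 383013*(-1/177609) = -241218/60349 - 127671/59203 = -21985646433/3572841847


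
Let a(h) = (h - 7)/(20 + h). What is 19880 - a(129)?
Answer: 2961998/149 ≈ 19879.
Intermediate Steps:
a(h) = (-7 + h)/(20 + h)
19880 - a(129) = 19880 - (-7 + 129)/(20 + 129) = 19880 - 122/149 = 2961998/149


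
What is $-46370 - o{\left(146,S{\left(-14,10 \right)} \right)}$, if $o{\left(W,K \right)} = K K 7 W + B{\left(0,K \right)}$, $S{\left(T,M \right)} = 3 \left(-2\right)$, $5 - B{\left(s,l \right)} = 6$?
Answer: $-83161$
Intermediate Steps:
$B{\left(s,l \right)} = -1$ ($B{\left(s,l \right)} = 5 - 6 = -1$)
$S{\left(T,M \right)} = -6$
$o{\left(W,K \right)} = -1 + 7 W K^{2}$ ($o{\left(W,K \right)} = K K 7 W - 1 = K^{2} \cdot 7 W - 1 = 7 K^{2} W - 1 = 7 W K^{2} - 1 = -1 + 7 W K^{2}$)
$-46370 - o{\left(146,S{\left(-14,10 \right)} \right)} = -46370 - \left(-1 + 7 \cdot 146 \left(-6\right)^{2}\right) = -46370 - \left(-1 + 7 \cdot 146 \cdot 36\right) = -46370 - \left(-1 + 36792\right) = -46370 - 36791 = -83161$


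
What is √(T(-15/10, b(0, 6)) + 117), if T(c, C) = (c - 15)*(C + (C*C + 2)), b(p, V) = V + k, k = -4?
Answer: I*√15 ≈ 3.873*I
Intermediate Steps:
b(p, V) = -4 + V (b(p, V) = V - 4 = -4 + V)
T(c, C) = (-15 + c)*(2 + C + C²) (T(c, C) = (-15 + c)*(C + (C² + 2)) = (-15 + c)*(C + (2 + C²)) = (-15 + c)*(2 + C + C²))
√(T(-15/10, b(0, 6)) + 117) = √((-30 - 15*(-4 + 6) - 15*(-4 + 6)² + 2*(-15/10) + (-4 + 6)*(-15/10) + (-15/10)*(-4 + 6)²) + 117) = √((-30 - 15*2 - 15*2² + 2*(-15*⅒) + 2*(-15*⅒) - 15*⅒*2²) + 117) = √((-30 - 30 - 15*4 + 2*(-3/2) + 2*(-3/2) - 3/2*4) + 117) = √((-30 - 30 - 60 - 3 - 3 - 6) + 117) = √(-132 + 117) = √(-15) = I*√15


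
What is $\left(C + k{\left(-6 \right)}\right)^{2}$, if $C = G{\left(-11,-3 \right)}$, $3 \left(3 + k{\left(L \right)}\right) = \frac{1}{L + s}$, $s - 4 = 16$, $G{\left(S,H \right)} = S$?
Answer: $\frac{344569}{1764} \approx 195.33$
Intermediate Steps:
$s = 20$ ($s = 4 + 16 = 20$)
$k{\left(L \right)} = -3 + \frac{1}{3 \left(20 + L\right)}$ ($k{\left(L \right)} = -3 + \frac{1}{3 \left(L + 20\right)} = -3 + \frac{1}{3 \left(20 + L\right)}$)
$C = -11$
$\left(C + k{\left(-6 \right)}\right)^{2} = \left(-11 + \frac{-179 - -54}{3 \left(20 - 6\right)}\right)^{2} = \left(-11 + \frac{-179 + 54}{3 \cdot 14}\right)^{2} = \left(-11 + \frac{1}{3} \cdot \frac{1}{14} \left(-125\right)\right)^{2} = \left(-11 - \frac{125}{42}\right)^{2} = \left(- \frac{587}{42}\right)^{2} = \frac{344569}{1764}$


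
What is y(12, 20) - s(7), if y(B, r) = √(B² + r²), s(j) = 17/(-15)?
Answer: 17/15 + 4*√34 ≈ 24.457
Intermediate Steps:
s(j) = -17/15 (s(j) = 17*(-1/15) = -17/15)
y(12, 20) - s(7) = √(12² + 20²) - 1*(-17/15) = √(144 + 400) + 17/15 = √544 + 17/15 = 4*√34 + 17/15 = 17/15 + 4*√34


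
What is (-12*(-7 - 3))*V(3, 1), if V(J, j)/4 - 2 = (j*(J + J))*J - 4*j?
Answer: 7680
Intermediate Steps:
V(J, j) = 8 - 16*j + 8*j*J² (V(J, j) = 8 + 4*((j*(J + J))*J - 4*j) = 8 + 4*((j*(2*J))*J - 4*j) = 8 + 4*((2*J*j)*J - 4*j) = 8 + 4*(2*j*J² - 4*j) = 8 + 4*(-4*j + 2*j*J²) = 8 + (-16*j + 8*j*J²) = 8 - 16*j + 8*j*J²)
(-12*(-7 - 3))*V(3, 1) = (-12*(-7 - 3))*(8 - 16*1 + 8*1*3²) = (-12*(-10))*(8 - 16 + 8*1*9) = 120*(8 - 16 + 72) = 120*64 = 7680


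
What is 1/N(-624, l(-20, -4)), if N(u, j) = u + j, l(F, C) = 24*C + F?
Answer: -1/740 ≈ -0.0013514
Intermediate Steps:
l(F, C) = F + 24*C
N(u, j) = j + u
1/N(-624, l(-20, -4)) = 1/((-20 + 24*(-4)) - 624) = 1/((-20 - 96) - 624) = 1/(-116 - 624) = 1/(-740) = -1/740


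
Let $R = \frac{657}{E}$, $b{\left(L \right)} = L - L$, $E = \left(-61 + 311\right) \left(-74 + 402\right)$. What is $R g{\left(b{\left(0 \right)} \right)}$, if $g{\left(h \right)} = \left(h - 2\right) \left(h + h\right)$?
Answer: $0$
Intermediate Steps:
$E = 82000$ ($E = 250 \cdot 328 = 82000$)
$b{\left(L \right)} = 0$
$R = \frac{657}{82000} \approx 0.0080122$
$g{\left(h \right)} = 2 h \left(-2 + h\right)$ ($g{\left(h \right)} = \left(-2 + h\right) 2 h = 2 h \left(-2 + h\right)$)
$R g{\left(b{\left(0 \right)} \right)} = \frac{657 \cdot 2 \cdot 0 \left(-2 + 0\right)}{82000} = \frac{657 \cdot 2 \cdot 0 \left(-2\right)}{82000} = \frac{657}{82000} \cdot 0 = 0$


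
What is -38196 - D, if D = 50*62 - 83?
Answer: -41213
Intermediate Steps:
D = 3017 (D = 3100 - 83 = 3017)
-38196 - D = -38196 - 1*3017 = -38196 - 3017 = -41213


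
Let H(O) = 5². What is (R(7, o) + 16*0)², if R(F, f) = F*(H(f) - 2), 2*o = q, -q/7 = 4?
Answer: 25921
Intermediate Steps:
H(O) = 25
q = -28 (q = -7*4 = -28)
o = -14 (o = (½)*(-28) = -14)
R(F, f) = 23*F (R(F, f) = F*(25 - 2) = F*23 = 23*F)
(R(7, o) + 16*0)² = (23*7 + 16*0)² = (161 + 0)² = 161² = 25921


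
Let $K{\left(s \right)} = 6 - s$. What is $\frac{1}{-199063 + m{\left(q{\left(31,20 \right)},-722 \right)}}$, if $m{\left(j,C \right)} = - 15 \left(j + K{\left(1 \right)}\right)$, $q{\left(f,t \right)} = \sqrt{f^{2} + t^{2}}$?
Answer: $- \frac{199138}{39655636819} + \frac{15 \sqrt{1361}}{39655636819} \approx -5.0077 \cdot 10^{-6}$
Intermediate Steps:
$m{\left(j,C \right)} = -75 - 15 j$ ($m{\left(j,C \right)} = - 15 \left(j + \left(6 - 1\right)\right) = - 15 \left(j + 5\right) = - 15 \left(5 + j\right) = -75 - 15 j$)
$\frac{1}{-199063 + m{\left(q{\left(31,20 \right)},-722 \right)}} = \frac{1}{-199063 - \left(75 + 15 \sqrt{31^{2} + 20^{2}}\right)} = \frac{1}{-199063 - \left(75 + 15 \sqrt{961 + 400}\right)} = \frac{1}{-199063 - \left(75 + 15 \sqrt{1361}\right)} = \frac{1}{-199138 - 15 \sqrt{1361}}$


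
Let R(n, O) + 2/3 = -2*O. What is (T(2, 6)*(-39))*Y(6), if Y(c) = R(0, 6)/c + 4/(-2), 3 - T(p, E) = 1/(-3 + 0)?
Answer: 4810/9 ≈ 534.44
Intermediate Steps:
T(p, E) = 10/3 (T(p, E) = 3 - 1/(-3 + 0) = 3 - 1/(-3) = 3 - 1*(-⅓) = 3 + ⅓ = 10/3)
R(n, O) = -⅔ - 2*O
Y(c) = -2 - 38/(3*c) (Y(c) = (-⅔ - 2*6)/c + 4/(-2) = (-⅔ - 12)/c + 4*(-½) = -38/(3*c) - 2 = -2 - 38/(3*c))
(T(2, 6)*(-39))*Y(6) = ((10/3)*(-39))*(-2 - 38/3/6) = -130*(-2 - 38/3*⅙) = -130*(-2 - 19/9) = -130*(-37/9) = 4810/9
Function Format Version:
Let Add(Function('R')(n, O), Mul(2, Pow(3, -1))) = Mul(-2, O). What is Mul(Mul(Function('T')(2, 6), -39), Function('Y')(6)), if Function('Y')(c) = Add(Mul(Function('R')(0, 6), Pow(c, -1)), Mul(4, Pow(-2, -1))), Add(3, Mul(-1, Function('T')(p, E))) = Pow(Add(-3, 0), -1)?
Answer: Rational(4810, 9) ≈ 534.44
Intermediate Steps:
Function('T')(p, E) = Rational(10, 3) (Function('T')(p, E) = Add(3, Mul(-1, Pow(Add(-3, 0), -1))) = Add(3, Mul(-1, Pow(-3, -1))) = Add(3, Mul(-1, Rational(-1, 3))) = Add(3, Rational(1, 3)) = Rational(10, 3))
Function('R')(n, O) = Add(Rational(-2, 3), Mul(-2, O))
Function('Y')(c) = Add(-2, Mul(Rational(-38, 3), Pow(c, -1))) (Function('Y')(c) = Add(Mul(Add(Rational(-2, 3), Mul(-2, 6)), Pow(c, -1)), Mul(4, Pow(-2, -1))) = Add(Mul(Add(Rational(-2, 3), -12), Pow(c, -1)), Mul(4, Rational(-1, 2))) = Add(Mul(Rational(-38, 3), Pow(c, -1)), -2) = Add(-2, Mul(Rational(-38, 3), Pow(c, -1))))
Mul(Mul(Function('T')(2, 6), -39), Function('Y')(6)) = Mul(Mul(Rational(10, 3), -39), Add(-2, Mul(Rational(-38, 3), Pow(6, -1)))) = Mul(-130, Add(-2, Mul(Rational(-38, 3), Rational(1, 6)))) = Mul(-130, Add(-2, Rational(-19, 9))) = Mul(-130, Rational(-37, 9)) = Rational(4810, 9)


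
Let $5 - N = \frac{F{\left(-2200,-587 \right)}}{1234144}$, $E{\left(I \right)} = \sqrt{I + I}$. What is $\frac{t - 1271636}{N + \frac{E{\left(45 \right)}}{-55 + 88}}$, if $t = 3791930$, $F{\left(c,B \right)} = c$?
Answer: $\frac{7260108017770343736}{14360833707397} - \frac{659774595364854816 \sqrt{10}}{71804168536985} \approx 4.7649 \cdot 10^{5}$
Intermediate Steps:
$E{\left(I \right)} = \sqrt{2} \sqrt{I}$ ($E{\left(I \right)} = \sqrt{2 I} = \sqrt{2} \sqrt{I}$)
$N = \frac{771615}{154268}$ ($N = 5 - - \frac{2200}{1234144} = 5 - \left(-2200\right) \frac{1}{1234144} = 5 - - \frac{275}{154268} = 5 + \frac{275}{154268} = \frac{771615}{154268} \approx 5.0018$)
$\frac{t - 1271636}{N + \frac{E{\left(45 \right)}}{-55 + 88}} = \frac{3791930 - 1271636}{\frac{771615}{154268} + \frac{\sqrt{2} \sqrt{45}}{-55 + 88}} = \frac{2520294}{\frac{771615}{154268} + \frac{\sqrt{2} \cdot 3 \sqrt{5}}{33}} = \frac{2520294}{\frac{771615}{154268} + \frac{3 \sqrt{10}}{33}} = \frac{2520294}{\frac{771615}{154268} + \frac{\sqrt{10}}{11}}$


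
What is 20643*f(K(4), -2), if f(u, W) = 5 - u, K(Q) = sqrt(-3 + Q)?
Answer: 82572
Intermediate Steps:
20643*f(K(4), -2) = 20643*(5 - sqrt(-3 + 4)) = 20643*(5 - sqrt(1)) = 20643*(5 - 1*1) = 20643*(5 - 1) = 20643*4 = 82572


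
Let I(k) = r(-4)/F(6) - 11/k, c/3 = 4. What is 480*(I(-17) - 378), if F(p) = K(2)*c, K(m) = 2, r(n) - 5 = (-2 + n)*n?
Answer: -3069340/17 ≈ -1.8055e+5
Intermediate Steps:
c = 12 (c = 3*4 = 12)
r(n) = 5 + n*(-2 + n) (r(n) = 5 + (-2 + n)*n = 5 + n*(-2 + n))
F(p) = 24 (F(p) = 2*12 = 24)
I(k) = 29/24 - 11/k (I(k) = (5 + (-4)² - 2*(-4))/24 - 11/k = (5 + 16 + 8)*(1/24) - 11/k = 29*(1/24) - 11/k = 29/24 - 11/k)
480*(I(-17) - 378) = 480*((29/24 - 11/(-17)) - 378) = 480*((29/24 - 11*(-1/17)) - 378) = 480*((29/24 + 11/17) - 378) = 480*(757/408 - 378) = 480*(-153467/408) = -3069340/17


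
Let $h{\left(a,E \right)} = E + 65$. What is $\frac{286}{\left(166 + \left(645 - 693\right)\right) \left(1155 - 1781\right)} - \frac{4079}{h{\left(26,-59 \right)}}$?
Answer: $- \frac{37663661}{55401} \approx -679.84$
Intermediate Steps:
$h{\left(a,E \right)} = 65 + E$
$\frac{286}{\left(166 + \left(645 - 693\right)\right) \left(1155 - 1781\right)} - \frac{4079}{h{\left(26,-59 \right)}} = \frac{286}{\left(166 + \left(645 - 693\right)\right) \left(1155 - 1781\right)} - \frac{4079}{65 - 59} = \frac{286}{\left(166 - 48\right) \left(-626\right)} - \frac{4079}{6} = \frac{286}{118 \left(-626\right)} - \frac{4079}{6} = \frac{286}{-73868} - \frac{4079}{6} = 286 \left(- \frac{1}{73868}\right) - \frac{4079}{6} = - \frac{143}{36934} - \frac{4079}{6} = - \frac{37663661}{55401}$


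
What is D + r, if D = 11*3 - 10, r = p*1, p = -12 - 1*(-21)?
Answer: 32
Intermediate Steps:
p = 9 (p = -12 + 21 = 9)
r = 9 (r = 9*1 = 9)
D = 23 (D = 33 - 10 = 23)
D + r = 23 + 9 = 32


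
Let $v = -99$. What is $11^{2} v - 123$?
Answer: $-12102$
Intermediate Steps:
$11^{2} v - 123 = 11^{2} \left(-99\right) - 123 = 121 \left(-99\right) - 123 = -11979 - 123 = -12102$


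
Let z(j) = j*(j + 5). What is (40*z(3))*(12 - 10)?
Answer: 1920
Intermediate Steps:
z(j) = j*(5 + j)
(40*z(3))*(12 - 10) = (40*(3*(5 + 3)))*(12 - 10) = (40*(3*8))*2 = (40*24)*2 = 960*2 = 1920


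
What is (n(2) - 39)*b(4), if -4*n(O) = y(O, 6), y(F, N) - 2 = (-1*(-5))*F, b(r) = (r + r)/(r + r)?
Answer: -42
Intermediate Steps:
b(r) = 1 (b(r) = (2*r)/((2*r)) = (2*r)*(1/(2*r)) = 1)
y(F, N) = 2 + 5*F (y(F, N) = 2 + (-1*(-5))*F = 2 + 5*F)
n(O) = -½ - 5*O/4 (n(O) = -(2 + 5*O)/4 = -½ - 5*O/4)
(n(2) - 39)*b(4) = ((-½ - 5/4*2) - 39)*1 = ((-½ - 5/2) - 39)*1 = (-3 - 39)*1 = -42*1 = -42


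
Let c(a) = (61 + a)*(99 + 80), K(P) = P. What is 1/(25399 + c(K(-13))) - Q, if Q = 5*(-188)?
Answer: 31951541/33991 ≈ 940.00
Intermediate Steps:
c(a) = 10919 + 179*a (c(a) = (61 + a)*179 = 10919 + 179*a)
Q = -940
1/(25399 + c(K(-13))) - Q = 1/(25399 + (10919 + 179*(-13))) - 1*(-940) = 1/(25399 + (10919 - 2327)) + 940 = 1/(25399 + 8592) + 940 = 1/33991 + 940 = 31951541/33991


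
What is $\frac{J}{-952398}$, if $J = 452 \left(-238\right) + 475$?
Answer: $\frac{107101}{952398} \approx 0.11245$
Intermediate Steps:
$J = -107101$ ($J = -107576 + 475 = -107101$)
$\frac{J}{-952398} = - \frac{107101}{-952398} = \left(-107101\right) \left(- \frac{1}{952398}\right) = \frac{107101}{952398}$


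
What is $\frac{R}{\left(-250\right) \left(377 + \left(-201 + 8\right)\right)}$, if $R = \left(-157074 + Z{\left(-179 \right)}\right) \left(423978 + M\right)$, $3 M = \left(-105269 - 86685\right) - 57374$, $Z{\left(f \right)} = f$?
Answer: $\frac{80403930659}{69000} \approx 1.1653 \cdot 10^{6}$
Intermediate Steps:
$M = - \frac{249328}{3}$ ($M = \frac{\left(-105269 - 86685\right) - 57374}{3} = \frac{-191954 - 57374}{3} = \frac{1}{3} \left(-249328\right) = - \frac{249328}{3} \approx -83109.0$)
$R = - \frac{160807861318}{3}$ ($R = \left(-157074 - 179\right) \left(423978 - \frac{249328}{3}\right) = \left(-157253\right) \frac{1022606}{3} = - \frac{160807861318}{3} \approx -5.3603 \cdot 10^{10}$)
$\frac{R}{\left(-250\right) \left(377 + \left(-201 + 8\right)\right)} = - \frac{160807861318}{3 \left(- 250 \left(377 + \left(-201 + 8\right)\right)\right)} = - \frac{160807861318}{3 \left(- 250 \left(377 - 193\right)\right)} = - \frac{160807861318}{3 \left(\left(-250\right) 184\right)} = - \frac{160807861318}{3 \left(-46000\right)} = \left(- \frac{160807861318}{3}\right) \left(- \frac{1}{46000}\right) = \frac{80403930659}{69000}$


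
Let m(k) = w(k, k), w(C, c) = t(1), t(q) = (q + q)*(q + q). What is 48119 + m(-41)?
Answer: 48123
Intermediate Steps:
t(q) = 4*q² (t(q) = (2*q)*(2*q) = 4*q²)
w(C, c) = 4 (w(C, c) = 4*1² = 4*1 = 4)
m(k) = 4
48119 + m(-41) = 48119 + 4 = 48123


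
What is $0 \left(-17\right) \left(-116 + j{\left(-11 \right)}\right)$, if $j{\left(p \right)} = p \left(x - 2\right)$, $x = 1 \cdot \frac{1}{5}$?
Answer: $0$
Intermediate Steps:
$x = \frac{1}{5}$ ($x = 1 \cdot \frac{1}{5} = \frac{1}{5} \approx 0.2$)
$j{\left(p \right)} = - \frac{9 p}{5}$ ($j{\left(p \right)} = p \left(\frac{1}{5} - 2\right) = p \left(- \frac{9}{5}\right) = - \frac{9 p}{5}$)
$0 \left(-17\right) \left(-116 + j{\left(-11 \right)}\right) = 0 \left(-17\right) \left(-116 - - \frac{99}{5}\right) = 0 \left(-116 + \frac{99}{5}\right) = 0 \left(- \frac{481}{5}\right) = 0$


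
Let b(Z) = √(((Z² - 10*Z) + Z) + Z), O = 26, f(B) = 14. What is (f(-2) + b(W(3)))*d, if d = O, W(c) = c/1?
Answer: 364 + 26*I*√15 ≈ 364.0 + 100.7*I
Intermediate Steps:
W(c) = c (W(c) = c*1 = c)
d = 26
b(Z) = √(Z² - 8*Z) (b(Z) = √((Z² - 9*Z) + Z) = √(Z² - 8*Z))
(f(-2) + b(W(3)))*d = (14 + √(3*(-8 + 3)))*26 = (14 + √(3*(-5)))*26 = (14 + √(-15))*26 = (14 + I*√15)*26 = 364 + 26*I*√15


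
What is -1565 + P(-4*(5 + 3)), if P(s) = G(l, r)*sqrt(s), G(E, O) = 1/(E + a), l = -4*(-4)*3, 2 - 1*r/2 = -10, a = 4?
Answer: -1565 + I*sqrt(2)/13 ≈ -1565.0 + 0.10879*I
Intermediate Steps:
r = 24 (r = 4 - 2*(-10) = 4 + 20 = 24)
l = 48 (l = 16*3 = 48)
G(E, O) = 1/(4 + E) (G(E, O) = 1/(E + 4) = 1/(4 + E))
P(s) = sqrt(s)/52 (P(s) = sqrt(s)/(4 + 48) = sqrt(s)/52)
-1565 + P(-4*(5 + 3)) = -1565 + sqrt(-4*(5 + 3))/52 = -1565 + sqrt(-4*8)/52 = -1565 + sqrt(-32)/52 = -1565 + (4*I*sqrt(2))/52 = -1565 + I*sqrt(2)/13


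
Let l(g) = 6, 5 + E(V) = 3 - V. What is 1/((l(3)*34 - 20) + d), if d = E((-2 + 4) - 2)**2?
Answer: 1/188 ≈ 0.0053191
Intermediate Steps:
E(V) = -2 - V (E(V) = -5 + (3 - V) = -2 - V)
d = 4 (d = (-2 - ((-2 + 4) - 2))**2 = (-2 - (2 - 2))**2 = (-2 - 1*0)**2 = (-2 + 0)**2 = (-2)**2 = 4)
1/((l(3)*34 - 20) + d) = 1/((6*34 - 20) + 4) = 1/((204 - 20) + 4) = 1/(184 + 4) = 1/188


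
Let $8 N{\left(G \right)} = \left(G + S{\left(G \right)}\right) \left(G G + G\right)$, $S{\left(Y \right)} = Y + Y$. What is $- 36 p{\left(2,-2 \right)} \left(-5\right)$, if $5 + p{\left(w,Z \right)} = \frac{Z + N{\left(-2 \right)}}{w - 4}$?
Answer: $-585$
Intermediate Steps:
$S{\left(Y \right)} = 2 Y$
$N{\left(G \right)} = \frac{3 G \left(G + G^{2}\right)}{8}$ ($N{\left(G \right)} = \frac{\left(G + 2 G\right) \left(G G + G\right)}{8} = \frac{3 G \left(G^{2} + G\right)}{8} = \frac{3 G \left(G + G^{2}\right)}{8}$)
$p{\left(w,Z \right)} = -5 + \frac{- \frac{3}{2} + Z}{-4 + w}$ ($p{\left(w,Z \right)} = -5 + \frac{Z + \frac{3 \left(-2\right)^{2} \left(1 - 2\right)}{8}}{w - 4} = -5 + \frac{Z + \frac{3}{8} \cdot 4 \left(-1\right)}{-4 + w} = -5 + \frac{Z - \frac{3}{2}}{-4 + w} = -5 + \frac{- \frac{3}{2} + Z}{-4 + w}$)
$- 36 p{\left(2,-2 \right)} \left(-5\right) = - 36 \frac{\frac{37}{2} - 2 - 10}{-4 + 2} \left(-5\right) = - 36 \frac{\frac{37}{2} - 2 - 10}{-2} \left(-5\right) = - 36 \left(\left(- \frac{1}{2}\right) \frac{13}{2}\right) \left(-5\right) = \left(-36\right) \left(- \frac{13}{4}\right) \left(-5\right) = 117 \left(-5\right) = -585$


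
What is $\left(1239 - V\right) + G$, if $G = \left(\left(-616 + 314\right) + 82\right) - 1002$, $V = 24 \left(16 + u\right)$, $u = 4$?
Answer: $-463$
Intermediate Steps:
$V = 480$ ($V = 24 \left(16 + 4\right) = 24 \cdot 20 = 480$)
$G = -1222$ ($G = \left(-302 + 82\right) - 1002 = -220 - 1002 = -1222$)
$\left(1239 - V\right) + G = \left(1239 - 480\right) - 1222 = 759 - 1222 = -463$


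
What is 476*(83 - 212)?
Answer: -61404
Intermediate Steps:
476*(83 - 212) = 476*(-129) = -61404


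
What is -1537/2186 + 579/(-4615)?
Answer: -8358949/10088390 ≈ -0.82857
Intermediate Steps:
-1537/2186 + 579/(-4615) = -1537*1/2186 + 579*(-1/4615) = -1537/2186 - 579/4615 = -8358949/10088390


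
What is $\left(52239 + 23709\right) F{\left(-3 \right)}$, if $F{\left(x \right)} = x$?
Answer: $-227844$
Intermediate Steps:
$\left(52239 + 23709\right) F{\left(-3 \right)} = \left(52239 + 23709\right) \left(-3\right) = 75948 \left(-3\right) = -227844$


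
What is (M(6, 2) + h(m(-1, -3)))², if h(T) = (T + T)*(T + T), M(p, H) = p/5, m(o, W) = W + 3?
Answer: 36/25 ≈ 1.4400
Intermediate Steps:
m(o, W) = 3 + W
M(p, H) = p/5 (M(p, H) = p*(⅕) = p/5)
h(T) = 4*T² (h(T) = (2*T)*(2*T) = 4*T²)
(M(6, 2) + h(m(-1, -3)))² = ((⅕)*6 + 4*(3 - 3)²)² = (6/5 + 4*0²)² = (6/5 + 4*0)² = (6/5 + 0)² = (6/5)² = 36/25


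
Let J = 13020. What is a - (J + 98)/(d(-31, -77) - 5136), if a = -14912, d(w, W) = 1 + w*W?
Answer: -20482529/1374 ≈ -14907.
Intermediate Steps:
d(w, W) = 1 + W*w
a - (J + 98)/(d(-31, -77) - 5136) = -14912 - (13020 + 98)/((1 - 77*(-31)) - 5136) = -14912 - 13118/((1 + 2387) - 5136) = -14912 - 13118/(2388 - 5136) = -14912 - 13118/(-2748) = -14912 - 13118*(-1)/2748 = -14912 - 1*(-6559/1374) = -14912 + 6559/1374 = -20482529/1374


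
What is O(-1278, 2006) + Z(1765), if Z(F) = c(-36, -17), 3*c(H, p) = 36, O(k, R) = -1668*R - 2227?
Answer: -3348223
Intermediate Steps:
O(k, R) = -2227 - 1668*R
c(H, p) = 12 (c(H, p) = (1/3)*36 = 12)
Z(F) = 12
O(-1278, 2006) + Z(1765) = (-2227 - 1668*2006) + 12 = (-2227 - 3346008) + 12 = -3348235 + 12 = -3348223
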